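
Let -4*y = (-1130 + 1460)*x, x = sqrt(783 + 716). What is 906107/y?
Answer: -1812214*sqrt(1499)/247335 ≈ -283.68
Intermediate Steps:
x = sqrt(1499) ≈ 38.717
y = -165*sqrt(1499)/2 (y = -(-1130 + 1460)*sqrt(1499)/4 = -165*sqrt(1499)/2 ≈ -3194.1)
906107/y = 906107/((-165*sqrt(1499)/2)) = 906107*(-2*sqrt(1499)/247335) = -1812214*sqrt(1499)/247335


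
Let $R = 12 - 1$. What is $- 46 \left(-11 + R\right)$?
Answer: $0$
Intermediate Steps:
$R = 11$
$- 46 \left(-11 + R\right) = - 46 \left(-11 + 11\right) = \left(-46\right) 0 = 0$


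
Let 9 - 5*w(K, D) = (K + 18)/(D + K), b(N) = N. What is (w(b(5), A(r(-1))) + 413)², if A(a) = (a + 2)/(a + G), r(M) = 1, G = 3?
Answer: 171396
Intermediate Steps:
A(a) = (2 + a)/(3 + a) (A(a) = (a + 2)/(a + 3) = (2 + a)/(3 + a))
w(K, D) = 9/5 - (18 + K)/(5*(D + K)) (w(K, D) = 9/5 - (K + 18)/(5*(D + K)) = 9/5 - (18 + K)/(5*(D + K)))
(w(b(5), A(r(-1))) + 413)² = ((-18 + 8*5 + 9*((2 + 1)/(3 + 1)))/(5*((2 + 1)/(3 + 1) + 5)) + 413)² = ((-18 + 40 + 9*(3/4))/(5*(3/4 + 5)) + 413)² = ((-18 + 40 + 9*((¼)*3))/(5*((¼)*3 + 5)) + 413)² = ((-18 + 40 + 9*(¾))/(5*(¾ + 5)) + 413)² = ((-18 + 40 + 27/4)/(5*(23/4)) + 413)² = ((⅕)*(4/23)*(115/4) + 413)² = (1 + 413)² = 414² = 171396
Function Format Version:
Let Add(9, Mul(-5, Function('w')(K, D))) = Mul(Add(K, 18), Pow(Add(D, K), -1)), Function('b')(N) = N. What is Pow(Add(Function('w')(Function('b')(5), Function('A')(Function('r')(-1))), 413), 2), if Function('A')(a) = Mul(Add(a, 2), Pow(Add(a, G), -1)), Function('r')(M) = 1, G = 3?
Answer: 171396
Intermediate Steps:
Function('A')(a) = Mul(Pow(Add(3, a), -1), Add(2, a)) (Function('A')(a) = Mul(Add(a, 2), Pow(Add(a, 3), -1)) = Mul(Add(2, a), Pow(Add(3, a), -1)) = Mul(Pow(Add(3, a), -1), Add(2, a)))
Function('w')(K, D) = Add(Rational(9, 5), Mul(Rational(-1, 5), Pow(Add(D, K), -1), Add(18, K))) (Function('w')(K, D) = Add(Rational(9, 5), Mul(Rational(-1, 5), Mul(Add(K, 18), Pow(Add(D, K), -1)))) = Add(Rational(9, 5), Mul(Rational(-1, 5), Mul(Add(18, K), Pow(Add(D, K), -1)))) = Add(Rational(9, 5), Mul(Rational(-1, 5), Mul(Pow(Add(D, K), -1), Add(18, K)))) = Add(Rational(9, 5), Mul(Rational(-1, 5), Pow(Add(D, K), -1), Add(18, K))))
Pow(Add(Function('w')(Function('b')(5), Function('A')(Function('r')(-1))), 413), 2) = Pow(Add(Mul(Rational(1, 5), Pow(Add(Mul(Pow(Add(3, 1), -1), Add(2, 1)), 5), -1), Add(-18, Mul(8, 5), Mul(9, Mul(Pow(Add(3, 1), -1), Add(2, 1))))), 413), 2) = Pow(Add(Mul(Rational(1, 5), Pow(Add(Mul(Pow(4, -1), 3), 5), -1), Add(-18, 40, Mul(9, Mul(Pow(4, -1), 3)))), 413), 2) = Pow(Add(Mul(Rational(1, 5), Pow(Add(Mul(Rational(1, 4), 3), 5), -1), Add(-18, 40, Mul(9, Mul(Rational(1, 4), 3)))), 413), 2) = Pow(Add(Mul(Rational(1, 5), Pow(Add(Rational(3, 4), 5), -1), Add(-18, 40, Mul(9, Rational(3, 4)))), 413), 2) = Pow(Add(Mul(Rational(1, 5), Pow(Rational(23, 4), -1), Add(-18, 40, Rational(27, 4))), 413), 2) = Pow(Add(Mul(Rational(1, 5), Rational(4, 23), Rational(115, 4)), 413), 2) = Pow(Add(1, 413), 2) = Pow(414, 2) = 171396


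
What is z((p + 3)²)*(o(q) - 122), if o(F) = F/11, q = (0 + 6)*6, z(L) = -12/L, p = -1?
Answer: 3918/11 ≈ 356.18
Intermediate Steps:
q = 36 (q = 6*6 = 36)
o(F) = F/11 (o(F) = F*(1/11) = F/11)
z((p + 3)²)*(o(q) - 122) = (-12/(-1 + 3)²)*((1/11)*36 - 122) = (-12/(2²))*(36/11 - 122) = -12/4*(-1306/11) = -12*¼*(-1306/11) = -3*(-1306/11) = 3918/11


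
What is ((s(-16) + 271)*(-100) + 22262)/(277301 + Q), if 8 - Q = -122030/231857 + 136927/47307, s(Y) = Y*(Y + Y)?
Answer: -25184401827/124626175927 ≈ -0.20208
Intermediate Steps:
s(Y) = 2*Y² (s(Y) = Y*(2*Y) = 2*Y²)
Q = 5062121/898833 (Q = 8 - (-122030/231857 + 136927/47307) = 8 - (-122030*1/231857 + 136927*(1/47307)) = 8 - (-10/19 + 136927/47307) = 8 - 1*2128543/898833 = 8 - 2128543/898833 = 5062121/898833 ≈ 5.6319)
((s(-16) + 271)*(-100) + 22262)/(277301 + Q) = ((2*(-16)² + 271)*(-100) + 22262)/(277301 + 5062121/898833) = ((2*256 + 271)*(-100) + 22262)/(249252351854/898833) = ((512 + 271)*(-100) + 22262)*(898833/249252351854) = (783*(-100) + 22262)*(898833/249252351854) = (-78300 + 22262)*(898833/249252351854) = -56038*898833/249252351854 = -25184401827/124626175927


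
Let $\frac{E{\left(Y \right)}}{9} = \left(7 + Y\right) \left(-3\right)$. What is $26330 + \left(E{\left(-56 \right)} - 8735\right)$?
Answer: $18918$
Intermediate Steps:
$E{\left(Y \right)} = -189 - 27 Y$ ($E{\left(Y \right)} = 9 \left(7 + Y\right) \left(-3\right) = 9 \left(-21 - 3 Y\right) = -189 - 27 Y$)
$26330 + \left(E{\left(-56 \right)} - 8735\right) = 26330 - 7412 = 18918$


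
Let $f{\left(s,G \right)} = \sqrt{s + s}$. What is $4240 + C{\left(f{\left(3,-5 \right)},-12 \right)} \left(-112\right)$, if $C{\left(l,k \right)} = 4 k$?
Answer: $9616$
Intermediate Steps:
$f{\left(s,G \right)} = \sqrt{2} \sqrt{s}$ ($f{\left(s,G \right)} = \sqrt{2 s} = \sqrt{2} \sqrt{s}$)
$4240 + C{\left(f{\left(3,-5 \right)},-12 \right)} \left(-112\right) = 4240 + 4 \left(-12\right) \left(-112\right) = 4240 - -5376 = 4240 + 5376 = 9616$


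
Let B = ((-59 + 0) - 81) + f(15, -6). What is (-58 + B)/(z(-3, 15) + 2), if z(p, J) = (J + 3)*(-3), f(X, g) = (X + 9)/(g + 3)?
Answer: 103/26 ≈ 3.9615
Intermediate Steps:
f(X, g) = (9 + X)/(3 + g)
z(p, J) = -9 - 3*J (z(p, J) = (3 + J)*(-3) = -9 - 3*J)
B = -148 (B = ((-59 + 0) - 81) + (9 + 15)/(3 - 6) = (-59 - 81) + 24/(-3) = -140 - ⅓*24 = -140 - 8 = -148)
(-58 + B)/(z(-3, 15) + 2) = (-58 - 148)/((-9 - 3*15) + 2) = -206/((-9 - 45) + 2) = -206/(-54 + 2) = -206/(-52) = -206*(-1/52) = 103/26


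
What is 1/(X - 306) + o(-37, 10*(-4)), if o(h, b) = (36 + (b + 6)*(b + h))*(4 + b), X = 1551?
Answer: -118952279/1245 ≈ -95544.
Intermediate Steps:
o(h, b) = (4 + b)*(36 + (6 + b)*(b + h)) (o(h, b) = (36 + (6 + b)*(b + h))*(4 + b) = (4 + b)*(36 + (6 + b)*(b + h)))
1/(X - 306) + o(-37, 10*(-4)) = 1/(1551 - 306) + (144 + (10*(-4))³ + 10*(10*(-4))² + 24*(-37) + 60*(10*(-4)) - 37*(10*(-4))² + 10*(10*(-4))*(-37)) = 1/1245 + (144 + (-40)³ + 10*(-40)² - 888 + 60*(-40) - 37*(-40)² + 10*(-40)*(-37)) = 1/1245 + (144 - 64000 + 10*1600 - 888 - 2400 - 37*1600 + 14800) = 1/1245 + (144 - 64000 + 16000 - 888 - 2400 - 59200 + 14800) = 1/1245 - 95544 = -118952279/1245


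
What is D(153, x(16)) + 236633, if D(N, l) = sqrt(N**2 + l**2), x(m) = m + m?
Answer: 236633 + sqrt(24433) ≈ 2.3679e+5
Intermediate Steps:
x(m) = 2*m
D(153, x(16)) + 236633 = sqrt(153**2 + (2*16)**2) + 236633 = sqrt(23409 + 32**2) + 236633 = sqrt(23409 + 1024) + 236633 = sqrt(24433) + 236633 = 236633 + sqrt(24433)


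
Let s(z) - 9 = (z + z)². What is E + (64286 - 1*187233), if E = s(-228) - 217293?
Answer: -132295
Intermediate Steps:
s(z) = 9 + 4*z² (s(z) = 9 + (z + z)² = 9 + (2*z)² = 9 + 4*z²)
E = -9348 (E = (9 + 4*(-228)²) - 217293 = (9 + 4*51984) - 217293 = (9 + 207936) - 217293 = 207945 - 217293 = -9348)
E + (64286 - 1*187233) = -9348 + (64286 - 1*187233) = -9348 + (64286 - 187233) = -9348 - 122947 = -132295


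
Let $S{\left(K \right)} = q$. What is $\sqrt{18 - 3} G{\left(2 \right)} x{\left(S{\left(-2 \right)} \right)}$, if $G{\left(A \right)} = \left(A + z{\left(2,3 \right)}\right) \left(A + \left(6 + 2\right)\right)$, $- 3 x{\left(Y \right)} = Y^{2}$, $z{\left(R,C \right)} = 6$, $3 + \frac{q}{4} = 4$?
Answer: $- \frac{1280 \sqrt{15}}{3} \approx -1652.5$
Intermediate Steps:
$q = 4$ ($q = -12 + 4 \cdot 4 = -12 + 16 = 4$)
$S{\left(K \right)} = 4$
$x{\left(Y \right)} = - \frac{Y^{2}}{3}$
$G{\left(A \right)} = \left(6 + A\right) \left(8 + A\right)$ ($G{\left(A \right)} = \left(A + 6\right) \left(A + \left(6 + 2\right)\right) = \left(6 + A\right) \left(A + 8\right) = \left(6 + A\right) \left(8 + A\right)$)
$\sqrt{18 - 3} G{\left(2 \right)} x{\left(S{\left(-2 \right)} \right)} = \sqrt{18 - 3} \left(48 + 2^{2} + 14 \cdot 2\right) \left(- \frac{4^{2}}{3}\right) = \sqrt{15} \left(48 + 4 + 28\right) \left(\left(- \frac{1}{3}\right) 16\right) = \sqrt{15} \cdot 80 \left(- \frac{16}{3}\right) = 80 \sqrt{15} \left(- \frac{16}{3}\right) = - \frac{1280 \sqrt{15}}{3}$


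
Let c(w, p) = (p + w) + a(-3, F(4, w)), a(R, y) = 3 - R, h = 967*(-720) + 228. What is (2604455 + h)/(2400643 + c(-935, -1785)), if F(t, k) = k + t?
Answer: 1908443/2397929 ≈ 0.79587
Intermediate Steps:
h = -696012 (h = -696240 + 228 = -696012)
c(w, p) = 6 + p + w (c(w, p) = (p + w) + (3 - 1*(-3)) = (p + w) + (3 + 3) = (p + w) + 6 = 6 + p + w)
(2604455 + h)/(2400643 + c(-935, -1785)) = (2604455 - 696012)/(2400643 + (6 - 1785 - 935)) = 1908443/(2400643 - 2714) = 1908443/2397929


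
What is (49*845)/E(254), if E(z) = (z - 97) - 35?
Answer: 41405/122 ≈ 339.39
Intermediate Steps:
E(z) = -132 + z (E(z) = (-97 + z) - 35 = -132 + z)
(49*845)/E(254) = (49*845)/(-132 + 254) = 41405/122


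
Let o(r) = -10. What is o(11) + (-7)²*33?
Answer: 1607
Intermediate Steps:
o(11) + (-7)²*33 = -10 + (-7)²*33 = -10 + 49*33 = -10 + 1617 = 1607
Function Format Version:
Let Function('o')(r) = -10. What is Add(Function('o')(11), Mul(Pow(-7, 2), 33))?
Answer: 1607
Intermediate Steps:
Add(Function('o')(11), Mul(Pow(-7, 2), 33)) = Add(-10, Mul(Pow(-7, 2), 33)) = Add(-10, Mul(49, 33)) = Add(-10, 1617) = 1607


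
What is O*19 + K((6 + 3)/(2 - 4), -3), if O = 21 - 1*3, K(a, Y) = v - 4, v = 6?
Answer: 344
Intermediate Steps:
K(a, Y) = 2 (K(a, Y) = 6 - 4 = 2)
O = 18 (O = 21 - 3 = 18)
O*19 + K((6 + 3)/(2 - 4), -3) = 18*19 + 2 = 342 + 2 = 344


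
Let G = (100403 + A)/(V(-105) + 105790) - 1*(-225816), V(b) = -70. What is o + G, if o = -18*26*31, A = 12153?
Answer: 5584898579/26430 ≈ 2.1131e+5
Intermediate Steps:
o = -14508 (o = -468*31 = -14508)
G = 5968345019/26430 (G = (100403 + 12153)/(-70 + 105790) - 1*(-225816) = 112556/105720 + 225816 = 112556*(1/105720) + 225816 = 28139/26430 + 225816 = 5968345019/26430 ≈ 2.2582e+5)
o + G = -14508 + 5968345019/26430 = 5584898579/26430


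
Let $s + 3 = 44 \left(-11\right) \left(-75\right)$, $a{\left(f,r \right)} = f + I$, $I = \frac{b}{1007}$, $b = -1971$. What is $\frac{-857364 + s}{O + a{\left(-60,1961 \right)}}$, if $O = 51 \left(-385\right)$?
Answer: $\frac{275604823}{6611612} \approx 41.685$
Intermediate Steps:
$I = - \frac{1971}{1007} \approx -1.9573$
$O = -19635$
$a{\left(f,r \right)} = - \frac{1971}{1007} + f$ ($a{\left(f,r \right)} = f - \frac{1971}{1007} = - \frac{1971}{1007} + f$)
$s = 36297$ ($s = -3 + 44 \left(-11\right) \left(-75\right) = -3 - -36300 = -3 + 36300 = 36297$)
$\frac{-857364 + s}{O + a{\left(-60,1961 \right)}} = \frac{-857364 + 36297}{-19635 - \frac{62391}{1007}} = - \frac{821067}{-19635 - \frac{62391}{1007}} = - \frac{821067}{- \frac{19834836}{1007}} = \left(-821067\right) \left(- \frac{1007}{19834836}\right) = \frac{275604823}{6611612}$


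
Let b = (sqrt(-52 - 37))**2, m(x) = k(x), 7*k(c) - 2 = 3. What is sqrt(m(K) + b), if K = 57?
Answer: I*sqrt(4326)/7 ≈ 9.396*I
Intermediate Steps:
k(c) = 5/7 (k(c) = 2/7 + (1/7)*3 = 2/7 + 3/7 = 5/7)
m(x) = 5/7
b = -89 (b = (sqrt(-89))**2 = (I*sqrt(89))**2 = -89)
sqrt(m(K) + b) = sqrt(5/7 - 89) = sqrt(-618/7) = I*sqrt(4326)/7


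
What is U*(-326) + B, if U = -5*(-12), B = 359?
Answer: -19201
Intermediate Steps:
U = 60
U*(-326) + B = 60*(-326) + 359 = -19560 + 359 = -19201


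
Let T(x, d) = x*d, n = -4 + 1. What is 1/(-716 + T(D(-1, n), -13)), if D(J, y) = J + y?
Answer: -1/664 ≈ -0.0015060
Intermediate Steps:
n = -3
T(x, d) = d*x
1/(-716 + T(D(-1, n), -13)) = 1/(-716 - 13*(-1 - 3)) = 1/(-716 - 13*(-4)) = 1/(-716 + 52) = 1/(-664) = -1/664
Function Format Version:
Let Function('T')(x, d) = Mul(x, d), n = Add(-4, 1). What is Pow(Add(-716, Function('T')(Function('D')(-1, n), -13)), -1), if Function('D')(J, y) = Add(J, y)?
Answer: Rational(-1, 664) ≈ -0.0015060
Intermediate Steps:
n = -3
Function('T')(x, d) = Mul(d, x)
Pow(Add(-716, Function('T')(Function('D')(-1, n), -13)), -1) = Pow(Add(-716, Mul(-13, Add(-1, -3))), -1) = Pow(Add(-716, Mul(-13, -4)), -1) = Pow(Add(-716, 52), -1) = Pow(-664, -1) = Rational(-1, 664)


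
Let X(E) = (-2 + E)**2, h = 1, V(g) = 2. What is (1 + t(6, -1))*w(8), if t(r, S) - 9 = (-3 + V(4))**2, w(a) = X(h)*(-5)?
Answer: -55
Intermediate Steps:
w(a) = -5 (w(a) = (-2 + 1)**2*(-5) = (-1)**2*(-5) = 1*(-5) = -5)
t(r, S) = 10 (t(r, S) = 9 + (-3 + 2)**2 = 9 + (-1)**2 = 9 + 1 = 10)
(1 + t(6, -1))*w(8) = (1 + 10)*(-5) = 11*(-5) = -55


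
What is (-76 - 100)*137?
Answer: -24112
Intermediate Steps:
(-76 - 100)*137 = -176*137 = -24112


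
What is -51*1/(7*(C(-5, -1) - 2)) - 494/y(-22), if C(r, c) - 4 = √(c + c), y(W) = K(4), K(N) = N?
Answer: (-1729*√2 + 3560*I)/(14*(√2 - 2*I)) ≈ -125.93 + 1.7173*I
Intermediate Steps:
y(W) = 4
C(r, c) = 4 + √2*√c (C(r, c) = 4 + √(c + c) = 4 + √(2*c) = 4 + √2*√c)
-51*1/(7*(C(-5, -1) - 2)) - 494/y(-22) = -51*1/(7*((4 + √2*√(-1)) - 2)) - 494/4 = -51*1/(7*((4 + √2*I) - 2)) - 494*¼ = -51*1/(7*((4 + I*√2) - 2)) - 247/2 = -51*1/(7*(2 + I*√2)) - 247/2 = -51/(14 + 7*I*√2) - 247/2 = -247/2 - 51/(14 + 7*I*√2)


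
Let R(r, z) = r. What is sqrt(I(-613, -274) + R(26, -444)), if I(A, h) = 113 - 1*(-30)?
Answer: 13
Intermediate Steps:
I(A, h) = 143 (I(A, h) = 113 + 30 = 143)
sqrt(I(-613, -274) + R(26, -444)) = sqrt(143 + 26) = sqrt(169) = 13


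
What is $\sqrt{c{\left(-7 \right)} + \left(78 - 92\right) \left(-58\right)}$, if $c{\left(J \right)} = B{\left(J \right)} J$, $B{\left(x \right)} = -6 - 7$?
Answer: $\sqrt{903} \approx 30.05$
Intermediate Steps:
$B{\left(x \right)} = -13$
$c{\left(J \right)} = - 13 J$
$\sqrt{c{\left(-7 \right)} + \left(78 - 92\right) \left(-58\right)} = \sqrt{\left(-13\right) \left(-7\right) + \left(78 - 92\right) \left(-58\right)} = \sqrt{91 - -812} = \sqrt{91 + 812} = \sqrt{903}$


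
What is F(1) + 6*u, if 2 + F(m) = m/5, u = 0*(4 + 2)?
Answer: -9/5 ≈ -1.8000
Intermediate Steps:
u = 0 (u = 0*6 = 0)
F(m) = -2 + m/5
F(1) + 6*u = (-2 + (⅕)*1) + 6*0 = (-2 + ⅕) + 0 = -9/5 + 0 = -9/5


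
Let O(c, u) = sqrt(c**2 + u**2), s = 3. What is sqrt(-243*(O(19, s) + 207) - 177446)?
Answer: sqrt(-227747 - 243*sqrt(370)) ≈ 482.1*I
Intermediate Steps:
sqrt(-243*(O(19, s) + 207) - 177446) = sqrt(-243*(sqrt(19**2 + 3**2) + 207) - 177446) = sqrt(-243*(sqrt(361 + 9) + 207) - 177446) = sqrt(-243*(sqrt(370) + 207) - 177446) = sqrt(-243*(207 + sqrt(370)) - 177446) = sqrt((-50301 - 243*sqrt(370)) - 177446) = sqrt(-227747 - 243*sqrt(370))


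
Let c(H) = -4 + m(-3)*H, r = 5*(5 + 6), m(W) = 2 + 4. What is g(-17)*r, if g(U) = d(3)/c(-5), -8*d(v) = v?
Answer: 165/272 ≈ 0.60662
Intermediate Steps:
m(W) = 6
d(v) = -v/8
r = 55 (r = 5*11 = 55)
c(H) = -4 + 6*H
g(U) = 3/272 (g(U) = (-⅛*3)/(-4 + 6*(-5)) = -3/(8*(-4 - 30)) = -3/8/(-34) = -3/8*(-1/34) = 3/272)
g(-17)*r = (3/272)*55 = 165/272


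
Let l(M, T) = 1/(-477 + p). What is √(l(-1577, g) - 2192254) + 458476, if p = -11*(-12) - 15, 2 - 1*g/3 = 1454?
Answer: 458476 + I*√7892114410/60 ≈ 4.5848e+5 + 1480.6*I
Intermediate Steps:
g = -4356 (g = 6 - 3*1454 = 6 - 4362 = -4356)
p = 117 (p = 132 - 15 = 117)
l(M, T) = -1/360 (l(M, T) = 1/(-477 + 117) = 1/(-360) = -1/360)
√(l(-1577, g) - 2192254) + 458476 = √(-1/360 - 2192254) + 458476 = √(-789211441/360) + 458476 = I*√7892114410/60 + 458476 = 458476 + I*√7892114410/60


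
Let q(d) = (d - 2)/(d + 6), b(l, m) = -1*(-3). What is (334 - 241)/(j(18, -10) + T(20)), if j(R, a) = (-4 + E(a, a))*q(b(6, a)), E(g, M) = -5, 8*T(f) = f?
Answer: 62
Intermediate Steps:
T(f) = f/8
b(l, m) = 3
q(d) = (-2 + d)/(6 + d)
j(R, a) = -1 (j(R, a) = (-4 - 5)*((-2 + 3)/(6 + 3)) = -9/9 = -1)
(334 - 241)/(j(18, -10) + T(20)) = (334 - 241)/(-1 + (⅛)*20) = 93/(-1 + 5/2) = 93/(3/2) = 93*(⅔) = 62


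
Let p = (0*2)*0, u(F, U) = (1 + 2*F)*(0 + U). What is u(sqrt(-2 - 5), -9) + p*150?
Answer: -9 - 18*I*sqrt(7) ≈ -9.0 - 47.624*I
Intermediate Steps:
u(F, U) = U*(1 + 2*F) (u(F, U) = (1 + 2*F)*U = U*(1 + 2*F))
p = 0 (p = 0*0 = 0)
u(sqrt(-2 - 5), -9) + p*150 = -9*(1 + 2*sqrt(-2 - 5)) + 0*150 = -9*(1 + 2*sqrt(-7)) + 0 = -9*(1 + 2*(I*sqrt(7))) + 0 = -9*(1 + 2*I*sqrt(7)) + 0 = (-9 - 18*I*sqrt(7)) + 0 = -9 - 18*I*sqrt(7)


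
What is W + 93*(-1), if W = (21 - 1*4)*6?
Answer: 9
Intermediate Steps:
W = 102 (W = (21 - 4)*6 = 17*6 = 102)
W + 93*(-1) = 102 + 93*(-1) = 102 - 93 = 9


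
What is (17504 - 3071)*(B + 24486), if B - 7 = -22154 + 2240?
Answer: 66088707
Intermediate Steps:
B = -19907 (B = 7 + (-22154 + 2240) = 7 - 19914 = -19907)
(17504 - 3071)*(B + 24486) = (17504 - 3071)*(-19907 + 24486) = 14433*4579 = 66088707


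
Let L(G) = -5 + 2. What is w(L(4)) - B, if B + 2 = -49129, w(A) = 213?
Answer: 49344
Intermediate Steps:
L(G) = -3
B = -49131 (B = -2 - 49129 = -49131)
w(L(4)) - B = 213 - 1*(-49131) = 213 + 49131 = 49344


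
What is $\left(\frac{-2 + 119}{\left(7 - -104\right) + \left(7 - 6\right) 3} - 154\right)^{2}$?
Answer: $\frac{33790969}{1444} \approx 23401.0$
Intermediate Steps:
$\left(\frac{-2 + 119}{\left(7 - -104\right) + \left(7 - 6\right) 3} - 154\right)^{2} = \left(\frac{117}{\left(7 + 104\right) + 1 \cdot 3} - 154\right)^{2} = \left(\frac{117}{111 + 3} - 154\right)^{2} = \left(\frac{117}{114} - 154\right)^{2} = \left(117 \cdot \frac{1}{114} - 154\right)^{2} = \left(\frac{39}{38} - 154\right)^{2} = \left(- \frac{5813}{38}\right)^{2} = \frac{33790969}{1444}$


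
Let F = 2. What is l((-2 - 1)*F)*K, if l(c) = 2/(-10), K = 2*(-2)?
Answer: ⅘ ≈ 0.80000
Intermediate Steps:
K = -4
l(c) = -⅕ (l(c) = 2*(-⅒) = -⅕)
l((-2 - 1)*F)*K = -⅕*(-4) = ⅘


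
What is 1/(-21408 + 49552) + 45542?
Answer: 1281734049/28144 ≈ 45542.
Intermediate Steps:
1/(-21408 + 49552) + 45542 = 1/28144 + 45542 = 1281734049/28144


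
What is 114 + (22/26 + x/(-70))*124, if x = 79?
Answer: 35936/455 ≈ 78.980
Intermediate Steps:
114 + (22/26 + x/(-70))*124 = 114 + (22/26 + 79/(-70))*124 = 114 + (22*(1/26) + 79*(-1/70))*124 = 114 + (11/13 - 79/70)*124 = 114 - 257/910*124 = 114 - 15934/455 = 35936/455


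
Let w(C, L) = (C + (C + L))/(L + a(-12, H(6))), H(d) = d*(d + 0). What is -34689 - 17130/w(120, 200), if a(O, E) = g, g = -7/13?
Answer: -24283917/572 ≈ -42454.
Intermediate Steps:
g = -7/13 (g = -7*1/13 = -7/13 ≈ -0.53846)
H(d) = d² (H(d) = d*d = d²)
a(O, E) = -7/13
w(C, L) = (L + 2*C)/(-7/13 + L) (w(C, L) = (C + (C + L))/(L - 7/13) = (L + 2*C)/(-7/13 + L))
-34689 - 17130/w(120, 200) = -34689 - 17130*(-7 + 13*200)/(13*(200 + 2*120)) = -34689 - 17130*(-7 + 2600)/(13*(200 + 240)) = -34689 - 17130/(13*440/2593) = -34689 - 17130/(13*(1/2593)*440) = -34689 - 17130/5720/2593 = -34689 - 17130*2593/5720 = -34689 - 4441809/572 = -24283917/572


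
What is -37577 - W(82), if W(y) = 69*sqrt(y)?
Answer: -37577 - 69*sqrt(82) ≈ -38202.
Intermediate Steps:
-37577 - W(82) = -37577 - 69*sqrt(82)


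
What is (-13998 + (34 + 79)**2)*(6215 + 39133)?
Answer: -55732692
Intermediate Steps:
(-13998 + (34 + 79)**2)*(6215 + 39133) = (-13998 + 113**2)*45348 = (-13998 + 12769)*45348 = -1229*45348 = -55732692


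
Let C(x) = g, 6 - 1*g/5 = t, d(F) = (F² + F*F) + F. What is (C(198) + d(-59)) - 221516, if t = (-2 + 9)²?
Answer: -214828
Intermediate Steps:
t = 49 (t = 7² = 49)
d(F) = F + 2*F² (d(F) = (F² + F²) + F = 2*F² + F = F + 2*F²)
g = -215 (g = 30 - 5*49 = 30 - 245 = -215)
C(x) = -215
(C(198) + d(-59)) - 221516 = (-215 - 59*(1 + 2*(-59))) - 221516 = (-215 - 59*(1 - 118)) - 221516 = (-215 - 59*(-117)) - 221516 = (-215 + 6903) - 221516 = 6688 - 221516 = -214828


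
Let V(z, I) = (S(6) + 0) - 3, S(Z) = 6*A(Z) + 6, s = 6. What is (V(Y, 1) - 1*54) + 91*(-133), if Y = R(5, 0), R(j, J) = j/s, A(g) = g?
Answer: -12118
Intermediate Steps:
R(j, J) = j/6
Y = ⅚ (Y = (⅙)*5 = ⅚ ≈ 0.83333)
S(Z) = 6 + 6*Z (S(Z) = 6*Z + 6 = 6 + 6*Z)
V(z, I) = 39 (V(z, I) = ((6 + 6*6) + 0) - 3 = ((6 + 36) + 0) - 3 = (42 + 0) - 3 = 42 - 3 = 39)
(V(Y, 1) - 1*54) + 91*(-133) = (39 - 1*54) + 91*(-133) = (39 - 54) - 12103 = -15 - 12103 = -12118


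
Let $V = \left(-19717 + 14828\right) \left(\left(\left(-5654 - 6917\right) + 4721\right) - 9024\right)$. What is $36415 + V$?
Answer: $82533401$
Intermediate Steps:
$V = 82496986$ ($V = - 4889 \left(\left(-12571 + 4721\right) - 9024\right) = - 4889 \left(-7850 - 9024\right) = \left(-4889\right) \left(-16874\right) = 82496986$)
$36415 + V = 36415 + 82496986 = 82533401$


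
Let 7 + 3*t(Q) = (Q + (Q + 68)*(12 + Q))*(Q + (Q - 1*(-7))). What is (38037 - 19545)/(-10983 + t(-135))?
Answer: -27738/1082417 ≈ -0.025626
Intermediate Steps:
t(Q) = -7/3 + (7 + 2*Q)*(Q + (12 + Q)*(68 + Q))/3 (t(Q) = -7/3 + ((Q + (Q + 68)*(12 + Q))*(Q + (Q - 1*(-7))))/3 = -7/3 + ((Q + (68 + Q)*(12 + Q))*(Q + (Q + 7)))/3 = -7/3 + ((Q + (12 + Q)*(68 + Q))*(Q + (7 + Q)))/3 = -7/3 + ((Q + (12 + Q)*(68 + Q))*(7 + 2*Q))/3 = -7/3 + ((7 + 2*Q)*(Q + (12 + Q)*(68 + Q)))/3 = -7/3 + (7 + 2*Q)*(Q + (12 + Q)*(68 + Q))/3)
(38037 - 19545)/(-10983 + t(-135)) = (38037 - 19545)/(-10983 + (5705/3 + 733*(-135) + (⅔)*(-135)³ + (169/3)*(-135)²)) = 18492/(-10983 + (5705/3 - 98955 + (⅔)*(-2460375) + (169/3)*18225)) = 18492/(-10983 + (5705/3 - 98955 - 1640250 + 1026675)) = 18492/(-10983 - 2131885/3) = 18492/(-2164834/3) = 18492*(-3/2164834) = -27738/1082417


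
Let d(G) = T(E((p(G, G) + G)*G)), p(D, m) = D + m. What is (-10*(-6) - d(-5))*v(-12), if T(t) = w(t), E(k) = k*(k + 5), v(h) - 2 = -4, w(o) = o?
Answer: 11880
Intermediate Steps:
v(h) = -2 (v(h) = 2 - 4 = -2)
E(k) = k*(5 + k)
T(t) = t
d(G) = 3*G²*(5 + 3*G²) (d(G) = (((G + G) + G)*G)*(5 + ((G + G) + G)*G) = ((2*G + G)*G)*(5 + (2*G + G)*G) = ((3*G)*G)*(5 + (3*G)*G) = (3*G²)*(5 + 3*G²) = 3*G²*(5 + 3*G²))
(-10*(-6) - d(-5))*v(-12) = (-10*(-6) - (-5)²*(15 + 9*(-5)²))*(-2) = (60 - 25*(15 + 9*25))*(-2) = (60 - 25*(15 + 225))*(-2) = (60 - 25*240)*(-2) = (60 - 1*6000)*(-2) = (60 - 6000)*(-2) = -5940*(-2) = 11880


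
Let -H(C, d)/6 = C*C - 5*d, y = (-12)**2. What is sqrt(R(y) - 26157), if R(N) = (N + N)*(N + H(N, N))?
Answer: I*sqrt(34572333) ≈ 5879.8*I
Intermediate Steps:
y = 144
H(C, d) = -6*C**2 + 30*d (H(C, d) = -6*(C*C - 5*d) = -6*(C**2 - 5*d) = -6*C**2 + 30*d)
R(N) = 2*N*(-6*N**2 + 31*N) (R(N) = (N + N)*(N + (-6*N**2 + 30*N)) = (2*N)*(-6*N**2 + 31*N) = 2*N*(-6*N**2 + 31*N))
sqrt(R(y) - 26157) = sqrt(144**2*(62 - 12*144) - 26157) = sqrt(20736*(62 - 1728) - 26157) = sqrt(20736*(-1666) - 26157) = sqrt(-34546176 - 26157) = sqrt(-34572333) = I*sqrt(34572333)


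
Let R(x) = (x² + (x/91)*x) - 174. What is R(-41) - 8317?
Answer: -618029/91 ≈ -6791.5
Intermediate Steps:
R(x) = -174 + 92*x²/91 (R(x) = (x² + (x*(1/91))*x) - 174 = (x² + (x/91)*x) - 174 = (x² + x²/91) - 174 = 92*x²/91 - 174 = -174 + 92*x²/91)
R(-41) - 8317 = (-174 + (92/91)*(-41)²) - 8317 = (-174 + (92/91)*1681) - 8317 = (-174 + 154652/91) - 8317 = 138818/91 - 8317 = -618029/91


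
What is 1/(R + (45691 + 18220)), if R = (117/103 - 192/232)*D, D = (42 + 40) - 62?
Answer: 2987/190920577 ≈ 1.5645e-5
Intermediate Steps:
D = 20 (D = 82 - 62 = 20)
R = 18420/2987 (R = (117/103 - 192/232)*20 = (117*(1/103) - 192*1/232)*20 = (117/103 - 24/29)*20 = (921/2987)*20 = 18420/2987 ≈ 6.1667)
1/(R + (45691 + 18220)) = 1/(18420/2987 + (45691 + 18220)) = 1/(18420/2987 + 63911) = 1/(190920577/2987) = 2987/190920577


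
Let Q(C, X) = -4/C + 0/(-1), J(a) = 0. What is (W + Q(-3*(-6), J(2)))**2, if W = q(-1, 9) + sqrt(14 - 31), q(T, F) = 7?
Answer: 2344/81 + 122*I*sqrt(17)/9 ≈ 28.938 + 55.891*I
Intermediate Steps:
Q(C, X) = -4/C (Q(C, X) = -4/C + 0*(-1) = -4/C + 0 = -4/C)
W = 7 + I*sqrt(17) (W = 7 + sqrt(14 - 31) = 7 + sqrt(-17) = 7 + I*sqrt(17) ≈ 7.0 + 4.1231*I)
(W + Q(-3*(-6), J(2)))**2 = ((7 + I*sqrt(17)) - 4/((-3*(-6))))**2 = ((7 + I*sqrt(17)) - 4/18)**2 = ((7 + I*sqrt(17)) - 4*1/18)**2 = ((7 + I*sqrt(17)) - 2/9)**2 = (61/9 + I*sqrt(17))**2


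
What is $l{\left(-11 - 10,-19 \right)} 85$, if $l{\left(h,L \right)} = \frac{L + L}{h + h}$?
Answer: $\frac{1615}{21} \approx 76.905$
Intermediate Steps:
$l{\left(h,L \right)} = \frac{L}{h}$ ($l{\left(h,L \right)} = \frac{2 L}{2 h} = 2 L \frac{1}{2 h} = \frac{L}{h}$)
$l{\left(-11 - 10,-19 \right)} 85 = - \frac{19}{-11 - 10} \cdot 85 = - \frac{19}{-21} \cdot 85 = \left(-19\right) \left(- \frac{1}{21}\right) 85 = \frac{19}{21} \cdot 85 = \frac{1615}{21}$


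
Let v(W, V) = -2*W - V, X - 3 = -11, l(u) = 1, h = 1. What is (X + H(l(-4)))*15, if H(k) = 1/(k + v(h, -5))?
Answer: -465/4 ≈ -116.25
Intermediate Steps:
X = -8 (X = 3 - 11 = -8)
v(W, V) = -V - 2*W
H(k) = 1/(3 + k) (H(k) = 1/(k + (-1*(-5) - 2*1)) = 1/(k + (5 - 2)) = 1/(k + 3) = 1/(3 + k))
(X + H(l(-4)))*15 = (-8 + 1/(3 + 1))*15 = (-8 + 1/4)*15 = -31/4*15 = -465/4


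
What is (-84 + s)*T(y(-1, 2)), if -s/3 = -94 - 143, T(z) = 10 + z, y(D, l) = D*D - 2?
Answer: 5643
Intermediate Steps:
y(D, l) = -2 + D² (y(D, l) = D² - 2 = -2 + D²)
s = 711 (s = -3*(-94 - 143) = -3*(-237) = 711)
(-84 + s)*T(y(-1, 2)) = (-84 + 711)*(10 + (-2 + (-1)²)) = 627*(10 + (-2 + 1)) = 627*(10 - 1) = 627*9 = 5643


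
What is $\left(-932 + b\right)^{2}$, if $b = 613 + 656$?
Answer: $113569$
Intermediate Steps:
$b = 1269$
$\left(-932 + b\right)^{2} = \left(-932 + 1269\right)^{2} = 337^{2} = 113569$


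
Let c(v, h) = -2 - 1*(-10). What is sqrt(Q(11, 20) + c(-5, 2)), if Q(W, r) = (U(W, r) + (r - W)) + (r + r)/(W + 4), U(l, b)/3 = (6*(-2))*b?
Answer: I*sqrt(6303)/3 ≈ 26.464*I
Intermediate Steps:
U(l, b) = -36*b (U(l, b) = 3*((6*(-2))*b) = 3*(-12*b) = -36*b)
c(v, h) = 8 (c(v, h) = -2 + 10 = 8)
Q(W, r) = -W - 35*r + 2*r/(4 + W) (Q(W, r) = (-36*r + (r - W)) + (r + r)/(W + 4) = (-W - 35*r) + (2*r)/(4 + W) = (-W - 35*r) + 2*r/(4 + W) = -W - 35*r + 2*r/(4 + W))
sqrt(Q(11, 20) + c(-5, 2)) = sqrt((-1*11**2 - 138*20 - 4*11 - 35*11*20)/(4 + 11) + 8) = sqrt((-1*121 - 2760 - 44 - 7700)/15 + 8) = sqrt((-121 - 2760 - 44 - 7700)/15 + 8) = sqrt((1/15)*(-10625) + 8) = sqrt(-2125/3 + 8) = sqrt(-2101/3) = I*sqrt(6303)/3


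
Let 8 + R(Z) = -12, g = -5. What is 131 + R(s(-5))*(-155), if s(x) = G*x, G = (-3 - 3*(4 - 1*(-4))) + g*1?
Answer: 3231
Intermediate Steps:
G = -32 (G = (-3 - 3*(4 - 1*(-4))) - 5*1 = (-3 - 3*(4 + 4)) - 5 = (-3 - 3*8) - 5 = (-3 - 24) - 5 = -27 - 5 = -32)
s(x) = -32*x
R(Z) = -20 (R(Z) = -8 - 12 = -20)
131 + R(s(-5))*(-155) = 131 - 20*(-155) = 131 + 3100 = 3231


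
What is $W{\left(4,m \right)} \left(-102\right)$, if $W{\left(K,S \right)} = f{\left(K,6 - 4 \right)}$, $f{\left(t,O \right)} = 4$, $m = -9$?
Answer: $-408$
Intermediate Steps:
$W{\left(K,S \right)} = 4$
$W{\left(4,m \right)} \left(-102\right) = 4 \left(-102\right) = -408$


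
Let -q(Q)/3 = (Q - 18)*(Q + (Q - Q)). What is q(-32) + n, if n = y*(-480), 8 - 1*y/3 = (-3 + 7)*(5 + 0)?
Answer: 12480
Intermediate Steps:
y = -36 (y = 24 - 3*(-3 + 7)*(5 + 0) = 24 - 12*5 = 24 - 3*20 = 24 - 60 = -36)
q(Q) = -3*Q*(-18 + Q) (q(Q) = -3*(Q - 18)*(Q + (Q - Q)) = -3*(-18 + Q)*(Q + 0) = -3*(-18 + Q)*Q = -3*Q*(-18 + Q))
n = 17280 (n = -36*(-480) = 17280)
q(-32) + n = 3*(-32)*(18 - 1*(-32)) + 17280 = 3*(-32)*(18 + 32) + 17280 = 3*(-32)*50 + 17280 = -4800 + 17280 = 12480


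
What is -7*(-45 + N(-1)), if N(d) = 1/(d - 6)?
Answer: 316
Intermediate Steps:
N(d) = 1/(-6 + d)
-7*(-45 + N(-1)) = -7*(-45 + 1/(-6 - 1)) = -7*(-45 + 1/(-7)) = -7*(-45 - 1/7) = -7*(-316/7) = 316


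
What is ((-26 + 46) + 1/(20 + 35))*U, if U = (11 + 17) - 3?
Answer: 5505/11 ≈ 500.45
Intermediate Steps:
U = 25 (U = 28 - 3 = 25)
((-26 + 46) + 1/(20 + 35))*U = ((-26 + 46) + 1/(20 + 35))*25 = (20 + 1/55)*25 = (1101/55)*25 = 5505/11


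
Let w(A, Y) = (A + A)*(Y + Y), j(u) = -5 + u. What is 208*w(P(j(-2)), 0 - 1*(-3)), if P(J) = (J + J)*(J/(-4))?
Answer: -61152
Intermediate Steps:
P(J) = -J**2/2 (P(J) = (2*J)*(J*(-1/4)) = (2*J)*(-J/4) = -J**2/2)
w(A, Y) = 4*A*Y (w(A, Y) = (2*A)*(2*Y) = 4*A*Y)
208*w(P(j(-2)), 0 - 1*(-3)) = 208*(4*(-(-5 - 2)**2/2)*(0 - 1*(-3))) = 208*(4*(-1/2*(-7)**2)*(0 + 3)) = 208*(4*(-1/2*49)*3) = 208*(4*(-49/2)*3) = 208*(-294) = -61152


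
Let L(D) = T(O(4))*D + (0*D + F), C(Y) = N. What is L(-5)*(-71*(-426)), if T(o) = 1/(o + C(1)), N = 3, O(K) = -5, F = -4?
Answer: -45369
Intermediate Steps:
C(Y) = 3
T(o) = 1/(3 + o) (T(o) = 1/(o + 3) = 1/(3 + o))
L(D) = -4 - D/2 (L(D) = D/(3 - 5) + (0*D - 4) = D/(-2) + (0 - 4) = -D/2 - 4 = -4 - D/2)
L(-5)*(-71*(-426)) = (-4 - ½*(-5))*(-71*(-426)) = (-4 + 5/2)*30246 = -3/2*30246 = -45369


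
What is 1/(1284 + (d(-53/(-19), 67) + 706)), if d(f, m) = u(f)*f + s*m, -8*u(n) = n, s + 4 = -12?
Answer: 2888/2648375 ≈ 0.0010905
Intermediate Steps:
s = -16 (s = -4 - 12 = -16)
u(n) = -n/8
d(f, m) = -16*m - f**2/8 (d(f, m) = (-f/8)*f - 16*m = -f**2/8 - 16*m = -16*m - f**2/8)
1/(1284 + (d(-53/(-19), 67) + 706)) = 1/(1284 + ((-16*67 - (-53/(-19))**2/8) + 706)) = 1/(1284 + ((-1072 - (-53*(-1/19))**2/8) + 706)) = 1/(1284 + ((-1072 - (53/19)**2/8) + 706)) = 1/(1284 + ((-1072 - 1/8*2809/361) + 706)) = 1/(1284 + ((-1072 - 2809/2888) + 706)) = 1/(1284 + (-3098745/2888 + 706)) = 1/(1284 - 1059817/2888) = 1/(2648375/2888) = 2888/2648375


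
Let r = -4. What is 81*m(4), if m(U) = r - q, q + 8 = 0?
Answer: 324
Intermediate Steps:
q = -8 (q = -8 + 0 = -8)
m(U) = 4 (m(U) = -4 - 1*(-8) = -4 + 8 = 4)
81*m(4) = 81*4 = 324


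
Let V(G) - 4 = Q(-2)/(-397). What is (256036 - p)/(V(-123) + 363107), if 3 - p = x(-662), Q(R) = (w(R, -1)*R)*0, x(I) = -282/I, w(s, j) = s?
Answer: 84747064/120189741 ≈ 0.70511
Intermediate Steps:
Q(R) = 0 (Q(R) = (R*R)*0 = R**2*0 = 0)
V(G) = 4 (V(G) = 4 + 0/(-397) = 4 + 0*(-1/397) = 4 + 0 = 4)
p = 852/331 (p = 3 - (-282)/(-662) = 3 - (-282)*(-1)/662 = 3 - 1*141/331 = 3 - 141/331 = 852/331 ≈ 2.5740)
(256036 - p)/(V(-123) + 363107) = (256036 - 1*852/331)/(4 + 363107) = (256036 - 852/331)/363111 = (84747064/331)*(1/363111) = 84747064/120189741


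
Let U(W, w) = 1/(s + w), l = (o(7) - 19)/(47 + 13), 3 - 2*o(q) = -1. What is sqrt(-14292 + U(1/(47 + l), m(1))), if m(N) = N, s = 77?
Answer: 5*I*sqrt(3478098)/78 ≈ 119.55*I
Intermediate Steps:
o(q) = 2 (o(q) = 3/2 - 1/2*(-1) = 3/2 + 1/2 = 2)
l = -17/60 (l = (2 - 19)/(47 + 13) = -17/60 ≈ -0.28333)
U(W, w) = 1/(77 + w)
sqrt(-14292 + U(1/(47 + l), m(1))) = sqrt(-14292 + 1/(77 + 1)) = sqrt(-14292 + 1/78) = sqrt(-1114775/78) = 5*I*sqrt(3478098)/78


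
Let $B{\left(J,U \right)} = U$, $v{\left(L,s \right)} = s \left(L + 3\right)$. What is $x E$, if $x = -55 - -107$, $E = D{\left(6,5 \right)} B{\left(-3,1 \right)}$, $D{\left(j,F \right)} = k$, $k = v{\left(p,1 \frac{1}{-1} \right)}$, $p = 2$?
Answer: $-260$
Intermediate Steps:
$v{\left(L,s \right)} = s \left(3 + L\right)$
$k = -5$ ($k = 1 \frac{1}{-1} \left(3 + 2\right) = 1 \left(-1\right) 5 = \left(-1\right) 5 = -5$)
$D{\left(j,F \right)} = -5$
$E = -5$ ($E = \left(-5\right) 1 = -5$)
$x = 52$ ($x = -55 + 107 = 52$)
$x E = 52 \left(-5\right) = -260$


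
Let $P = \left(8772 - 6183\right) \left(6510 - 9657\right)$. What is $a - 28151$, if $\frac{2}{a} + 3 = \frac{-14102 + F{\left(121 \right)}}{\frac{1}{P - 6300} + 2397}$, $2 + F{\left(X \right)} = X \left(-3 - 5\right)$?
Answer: $- \frac{2555143613262113}{90764948613} \approx -28151.0$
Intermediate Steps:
$F{\left(X \right)} = -2 - 8 X$ ($F{\left(X \right)} = -2 + X \left(-3 - 5\right) = -2 + X \left(-8\right) = -2 - 8 X$)
$P = -8147583$ ($P = 2589 \left(-3147\right) = -8147583$)
$a = - \frac{19544857550}{90764948613}$ ($a = \frac{2}{-3 + \frac{-14102 - 970}{\frac{1}{-8147583 - 6300} + 2397}} = \frac{2}{-3 + \frac{-14102 - 970}{\frac{1}{-8153883} + 2397}} = \frac{2}{-3 + \frac{-14102 - 970}{- \frac{1}{8153883} + 2397}} = \frac{2}{-3 - \frac{15072}{\frac{19544857550}{8153883}}} = \frac{2}{-3 - \frac{61447662288}{9772428775}} = \frac{2}{- \frac{90764948613}{9772428775}} = 2 \left(- \frac{9772428775}{90764948613}\right) = - \frac{19544857550}{90764948613} \approx -0.21533$)
$a - 28151 = - \frac{19544857550}{90764948613} - 28151 = - \frac{2555143613262113}{90764948613}$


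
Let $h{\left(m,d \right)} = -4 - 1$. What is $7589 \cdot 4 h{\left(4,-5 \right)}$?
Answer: $-151780$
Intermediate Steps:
$h{\left(m,d \right)} = -5$ ($h{\left(m,d \right)} = -4 - 1 = -5$)
$7589 \cdot 4 h{\left(4,-5 \right)} = 7589 \cdot 4 \left(-5\right) = 7589 \left(-20\right) = -151780$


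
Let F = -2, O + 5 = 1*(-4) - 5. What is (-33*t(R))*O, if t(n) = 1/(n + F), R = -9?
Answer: -42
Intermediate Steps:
O = -14 (O = -5 + (1*(-4) - 5) = -5 + (-4 - 5) = -5 - 9 = -14)
t(n) = 1/(-2 + n) (t(n) = 1/(n - 2) = 1/(-2 + n))
(-33*t(R))*O = -33/(-2 - 9)*(-14) = -33/(-11)*(-14) = -33*(-1/11)*(-14) = 3*(-14) = -42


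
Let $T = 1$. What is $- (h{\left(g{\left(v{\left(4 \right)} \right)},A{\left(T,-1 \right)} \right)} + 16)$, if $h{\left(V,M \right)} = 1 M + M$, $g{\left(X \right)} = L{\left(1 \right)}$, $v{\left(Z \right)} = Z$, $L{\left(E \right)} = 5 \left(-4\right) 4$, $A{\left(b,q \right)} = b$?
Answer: $-18$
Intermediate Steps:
$L{\left(E \right)} = -80$ ($L{\left(E \right)} = \left(-20\right) 4 = -80$)
$g{\left(X \right)} = -80$
$h{\left(V,M \right)} = 2 M$ ($h{\left(V,M \right)} = M + M = 2 M$)
$- (h{\left(g{\left(v{\left(4 \right)} \right)},A{\left(T,-1 \right)} \right)} + 16) = - (2 \cdot 1 + 16) = - (2 + 16) = \left(-1\right) 18 = -18$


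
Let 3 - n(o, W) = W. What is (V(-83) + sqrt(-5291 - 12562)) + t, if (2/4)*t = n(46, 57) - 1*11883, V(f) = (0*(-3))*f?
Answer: -23874 + I*sqrt(17853) ≈ -23874.0 + 133.62*I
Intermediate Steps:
n(o, W) = 3 - W
V(f) = 0 (V(f) = 0*f = 0)
t = -23874 (t = 2*((3 - 1*57) - 1*11883) = 2*((3 - 57) - 11883) = 2*(-54 - 11883) = 2*(-11937) = -23874)
(V(-83) + sqrt(-5291 - 12562)) + t = (0 + sqrt(-5291 - 12562)) - 23874 = (0 + sqrt(-17853)) - 23874 = (0 + I*sqrt(17853)) - 23874 = I*sqrt(17853) - 23874 = -23874 + I*sqrt(17853)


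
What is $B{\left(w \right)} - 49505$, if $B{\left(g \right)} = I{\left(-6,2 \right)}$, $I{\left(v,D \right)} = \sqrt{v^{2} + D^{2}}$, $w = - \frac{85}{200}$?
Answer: $-49505 + 2 \sqrt{10} \approx -49499.0$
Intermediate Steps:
$w = - \frac{17}{40}$ ($w = \left(-85\right) \frac{1}{200} = - \frac{17}{40} \approx -0.425$)
$I{\left(v,D \right)} = \sqrt{D^{2} + v^{2}}$
$B{\left(g \right)} = 2 \sqrt{10}$ ($B{\left(g \right)} = \sqrt{2^{2} + \left(-6\right)^{2}} = \sqrt{4 + 36} = \sqrt{40} = 2 \sqrt{10}$)
$B{\left(w \right)} - 49505 = 2 \sqrt{10} - 49505 = -49505 + 2 \sqrt{10}$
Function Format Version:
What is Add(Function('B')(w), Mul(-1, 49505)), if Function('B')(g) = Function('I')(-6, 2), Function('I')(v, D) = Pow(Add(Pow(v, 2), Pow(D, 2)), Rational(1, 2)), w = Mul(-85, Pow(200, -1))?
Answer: Add(-49505, Mul(2, Pow(10, Rational(1, 2)))) ≈ -49499.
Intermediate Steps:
w = Rational(-17, 40) (w = Mul(-85, Rational(1, 200)) = Rational(-17, 40) ≈ -0.42500)
Function('I')(v, D) = Pow(Add(Pow(D, 2), Pow(v, 2)), Rational(1, 2))
Function('B')(g) = Mul(2, Pow(10, Rational(1, 2))) (Function('B')(g) = Pow(Add(Pow(2, 2), Pow(-6, 2)), Rational(1, 2)) = Pow(Add(4, 36), Rational(1, 2)) = Pow(40, Rational(1, 2)) = Mul(2, Pow(10, Rational(1, 2))))
Add(Function('B')(w), Mul(-1, 49505)) = Add(Mul(2, Pow(10, Rational(1, 2))), Mul(-1, 49505)) = Add(Mul(2, Pow(10, Rational(1, 2))), -49505) = Add(-49505, Mul(2, Pow(10, Rational(1, 2))))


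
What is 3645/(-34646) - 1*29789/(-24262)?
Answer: 235908676/210145313 ≈ 1.1226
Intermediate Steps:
3645/(-34646) - 1*29789/(-24262) = 3645*(-1/34646) - 29789*(-1/24262) = -3645/34646 + 29789/24262 = 235908676/210145313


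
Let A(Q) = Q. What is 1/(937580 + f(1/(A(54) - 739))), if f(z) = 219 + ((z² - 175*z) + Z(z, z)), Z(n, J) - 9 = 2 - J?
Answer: 469225/440044017811 ≈ 1.0663e-6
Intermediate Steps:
Z(n, J) = 11 - J (Z(n, J) = 9 + (2 - J) = 11 - J)
f(z) = 230 + z² - 176*z (f(z) = 219 + ((z² - 175*z) + (11 - z)) = 219 + (11 + z² - 176*z) = 230 + z² - 176*z)
1/(937580 + f(1/(A(54) - 739))) = 1/(937580 + (230 + (1/(54 - 739))² - 176/(54 - 739))) = 1/(937580 + (230 + (1/(-685))² - 176/(-685))) = 1/(937580 + (230 + (-1/685)² - 176*(-1/685))) = 1/(937580 + (230 + 1/469225 + 176/685)) = 1/(937580 + 108042311/469225) = 1/(440044017811/469225) = 469225/440044017811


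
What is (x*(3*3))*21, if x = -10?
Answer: -1890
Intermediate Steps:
(x*(3*3))*21 = -30*3*21 = -10*9*21 = -90*21 = -1890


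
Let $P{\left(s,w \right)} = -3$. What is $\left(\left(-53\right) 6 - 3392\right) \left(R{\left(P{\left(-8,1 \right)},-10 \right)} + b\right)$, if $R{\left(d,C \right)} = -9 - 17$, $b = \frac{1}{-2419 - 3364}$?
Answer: $\frac{557831890}{5783} \approx 96461.0$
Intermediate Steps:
$b = - \frac{1}{5783}$ ($b = \frac{1}{-5783} = - \frac{1}{5783} \approx -0.00017292$)
$R{\left(d,C \right)} = -26$ ($R{\left(d,C \right)} = -9 - 17 = -26$)
$\left(\left(-53\right) 6 - 3392\right) \left(R{\left(P{\left(-8,1 \right)},-10 \right)} + b\right) = \left(\left(-53\right) 6 - 3392\right) \left(-26 - \frac{1}{5783}\right) = \left(-318 - 3392\right) \left(- \frac{150359}{5783}\right) = \left(-3710\right) \left(- \frac{150359}{5783}\right) = \frac{557831890}{5783}$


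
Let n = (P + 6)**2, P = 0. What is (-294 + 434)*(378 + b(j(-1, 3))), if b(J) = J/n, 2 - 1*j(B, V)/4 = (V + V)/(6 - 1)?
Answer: 476392/9 ≈ 52932.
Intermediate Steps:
n = 36 (n = (0 + 6)**2 = 6**2 = 36)
j(B, V) = 8 - 8*V/5 (j(B, V) = 8 - 4*(V + V)/(6 - 1) = 8 - 4*2*V/5 = 8 - 8*V/5)
b(J) = J/36
(-294 + 434)*(378 + b(j(-1, 3))) = (-294 + 434)*(378 + (8 - 8/5*3)/36) = 140*(378 + (8 - 24/5)/36) = 140*(378 + (1/36)*(16/5)) = 140*(378 + 4/45) = 140*(17014/45) = 476392/9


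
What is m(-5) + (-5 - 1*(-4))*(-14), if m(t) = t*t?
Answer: 39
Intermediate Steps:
m(t) = t²
m(-5) + (-5 - 1*(-4))*(-14) = (-5)² + (-5 - 1*(-4))*(-14) = 25 + (-5 + 4)*(-14) = 25 - 1*(-14) = 25 + 14 = 39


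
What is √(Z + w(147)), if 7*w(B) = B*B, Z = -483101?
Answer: I*√480014 ≈ 692.83*I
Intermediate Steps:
w(B) = B²/7 (w(B) = (B*B)/7 = B²/7)
√(Z + w(147)) = √(-483101 + (⅐)*147²) = √(-483101 + (⅐)*21609) = √(-483101 + 3087) = √(-480014) = I*√480014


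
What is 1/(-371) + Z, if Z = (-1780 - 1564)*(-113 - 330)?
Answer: 549596431/371 ≈ 1.4814e+6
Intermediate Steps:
Z = 1481392 (Z = -3344*(-443) = 1481392)
1/(-371) + Z = 1/(-371) + 1481392 = -1/371 + 1481392 = 549596431/371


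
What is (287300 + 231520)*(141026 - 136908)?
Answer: 2136500760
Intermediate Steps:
(287300 + 231520)*(141026 - 136908) = 518820*4118 = 2136500760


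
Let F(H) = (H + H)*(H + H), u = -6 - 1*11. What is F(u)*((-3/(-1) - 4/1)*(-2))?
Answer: 2312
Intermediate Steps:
u = -17 (u = -6 - 11 = -17)
F(H) = 4*H² (F(H) = (2*H)*(2*H) = 4*H²)
F(u)*((-3/(-1) - 4/1)*(-2)) = (4*(-17)²)*((-3/(-1) - 4/1)*(-2)) = (4*289)*((-3*(-1) - 4*1)*(-2)) = 1156*((3 - 4)*(-2)) = 1156*(-1*(-2)) = 1156*2 = 2312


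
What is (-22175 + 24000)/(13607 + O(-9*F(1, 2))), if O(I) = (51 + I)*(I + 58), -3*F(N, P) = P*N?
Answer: 365/3451 ≈ 0.10577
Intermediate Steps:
F(N, P) = -N*P/3 (F(N, P) = -P*N/3 = -N*P/3)
O(I) = (51 + I)*(58 + I)
(-22175 + 24000)/(13607 + O(-9*F(1, 2))) = (-22175 + 24000)/(13607 + (2958 + (-(-3)*2)**2 + 109*(-(-3)*2))) = 1825/(13607 + (2958 + (-9*(-2/3))**2 + 109*(-9*(-2/3)))) = 1825/(13607 + (2958 + 6**2 + 109*6)) = 1825/(13607 + (2958 + 36 + 654)) = 1825/(13607 + 3648) = 1825/17255 = 1825*(1/17255) = 365/3451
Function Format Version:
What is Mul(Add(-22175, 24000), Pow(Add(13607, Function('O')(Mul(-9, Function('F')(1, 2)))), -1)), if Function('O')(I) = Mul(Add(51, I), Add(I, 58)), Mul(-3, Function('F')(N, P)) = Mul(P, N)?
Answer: Rational(365, 3451) ≈ 0.10577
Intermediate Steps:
Function('F')(N, P) = Mul(Rational(-1, 3), N, P) (Function('F')(N, P) = Mul(Rational(-1, 3), Mul(P, N)) = Mul(Rational(-1, 3), Mul(N, P)) = Mul(Rational(-1, 3), N, P))
Function('O')(I) = Mul(Add(51, I), Add(58, I))
Mul(Add(-22175, 24000), Pow(Add(13607, Function('O')(Mul(-9, Function('F')(1, 2)))), -1)) = Mul(Add(-22175, 24000), Pow(Add(13607, Add(2958, Pow(Mul(-9, Mul(Rational(-1, 3), 1, 2)), 2), Mul(109, Mul(-9, Mul(Rational(-1, 3), 1, 2))))), -1)) = Mul(1825, Pow(Add(13607, Add(2958, Pow(Mul(-9, Rational(-2, 3)), 2), Mul(109, Mul(-9, Rational(-2, 3))))), -1)) = Mul(1825, Pow(Add(13607, Add(2958, Pow(6, 2), Mul(109, 6))), -1)) = Mul(1825, Pow(Add(13607, Add(2958, 36, 654)), -1)) = Mul(1825, Pow(Add(13607, 3648), -1)) = Mul(1825, Pow(17255, -1)) = Mul(1825, Rational(1, 17255)) = Rational(365, 3451)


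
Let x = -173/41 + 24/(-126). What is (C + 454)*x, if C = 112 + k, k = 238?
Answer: -1017596/287 ≈ -3545.6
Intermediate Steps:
C = 350 (C = 112 + 238 = 350)
x = -3797/861 (x = -173*1/41 + 24*(-1/126) = -173/41 - 4/21 = -3797/861 ≈ -4.4100)
(C + 454)*x = (350 + 454)*(-3797/861) = 804*(-3797/861) = -1017596/287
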